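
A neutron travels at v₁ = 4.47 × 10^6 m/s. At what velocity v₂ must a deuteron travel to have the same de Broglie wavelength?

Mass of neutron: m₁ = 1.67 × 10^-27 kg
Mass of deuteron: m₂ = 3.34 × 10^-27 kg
v₂ = 2.24 × 10^6 m/s

For equal de Broglie wavelengths: λ₁ = λ₂

h/(m₁v₁) = h/(m₂v₂)
m₁v₁ = m₂v₂
v₂ = v₁ · (m₁/m₂)

v₂ = 4.47 × 10^6 m/s × (1.67 × 10^-27 kg / 3.34 × 10^-27 kg)
v₂ = 2.24 × 10^6 m/s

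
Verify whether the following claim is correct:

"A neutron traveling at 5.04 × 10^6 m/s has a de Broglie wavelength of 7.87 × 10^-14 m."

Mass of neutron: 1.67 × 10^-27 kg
True

The claim is correct.

Using λ = h/(mv):
λ = (6.626 × 10^-34 J·s) / (1.67 × 10^-27 kg × 5.04 × 10^6 m/s)
λ = 7.87 × 10^-14 m

This matches the claimed value.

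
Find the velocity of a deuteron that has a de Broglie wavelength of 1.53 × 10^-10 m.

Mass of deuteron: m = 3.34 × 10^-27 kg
1.30 × 10^3 m/s

From the de Broglie relation λ = h/(mv), we solve for v:

v = h/(mλ)
v = (6.626 × 10^-34 J·s) / (3.34 × 10^-27 kg × 1.53 × 10^-10 m)
v = 1.30 × 10^3 m/s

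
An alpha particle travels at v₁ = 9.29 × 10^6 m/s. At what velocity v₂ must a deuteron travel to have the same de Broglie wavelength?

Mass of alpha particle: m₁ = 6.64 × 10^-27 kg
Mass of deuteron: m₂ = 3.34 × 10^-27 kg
v₂ = 1.85 × 10^7 m/s

For equal de Broglie wavelengths: λ₁ = λ₂

h/(m₁v₁) = h/(m₂v₂)
m₁v₁ = m₂v₂
v₂ = v₁ · (m₁/m₂)

v₂ = 9.29 × 10^6 m/s × (6.64 × 10^-27 kg / 3.34 × 10^-27 kg)
v₂ = 1.85 × 10^7 m/s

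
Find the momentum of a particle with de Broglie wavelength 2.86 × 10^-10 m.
2.32 × 10^-24 kg·m/s

From the de Broglie relation λ = h/p, we solve for p:

p = h/λ
p = (6.626 × 10^-34 J·s) / (2.86 × 10^-10 m)
p = 2.32 × 10^-24 kg·m/s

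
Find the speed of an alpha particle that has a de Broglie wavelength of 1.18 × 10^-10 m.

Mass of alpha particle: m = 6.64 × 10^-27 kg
8.46 × 10^2 m/s

From the de Broglie relation λ = h/(mv), we solve for v:

v = h/(mλ)
v = (6.626 × 10^-34 J·s) / (6.64 × 10^-27 kg × 1.18 × 10^-10 m)
v = 8.46 × 10^2 m/s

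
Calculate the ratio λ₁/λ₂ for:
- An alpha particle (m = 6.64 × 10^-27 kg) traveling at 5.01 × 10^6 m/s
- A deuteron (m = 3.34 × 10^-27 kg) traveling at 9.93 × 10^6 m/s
λ₁/λ₂ = 0.997

Using λ = h/(mv):

λ₁ = h/(m₁v₁) = 1.99 × 10^-14 m
λ₂ = h/(m₂v₂) = 2.00 × 10^-14 m

Ratio λ₁/λ₂ = (m₂v₂)/(m₁v₁)
         = (3.34 × 10^-27 kg × 9.93 × 10^6 m/s) / (6.64 × 10^-27 kg × 5.01 × 10^6 m/s)
         = 0.997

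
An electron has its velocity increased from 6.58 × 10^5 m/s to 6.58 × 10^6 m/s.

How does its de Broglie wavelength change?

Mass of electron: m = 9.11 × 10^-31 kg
The wavelength decreases by a factor of 10.

Using λ = h/(mv):

Initial wavelength: λ₁ = h/(mv₁) = 1.11 × 10^-9 m
Final wavelength: λ₂ = h/(mv₂) = 1.11 × 10^-10 m

Since λ ∝ 1/v, when velocity increases by a factor of 10, the wavelength decreases by a factor of 10.

λ₂/λ₁ = v₁/v₂ = 1/10

The wavelength decreases by a factor of 10.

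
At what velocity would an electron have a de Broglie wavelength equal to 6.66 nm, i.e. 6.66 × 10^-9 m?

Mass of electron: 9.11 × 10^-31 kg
1.09 × 10^5 m/s

From λ = h/(mv), solve for v:

v = h/(mλ)
v = (6.626 × 10^-34 J·s) / (9.11 × 10^-31 kg × 6.66 × 10^-9 m)
v = 1.09 × 10^5 m/s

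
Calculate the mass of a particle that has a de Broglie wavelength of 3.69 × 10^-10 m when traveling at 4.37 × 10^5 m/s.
4.11 × 10^-30 kg

From the de Broglie relation λ = h/(mv), we solve for m:

m = h/(λv)
m = (6.626 × 10^-34 J·s) / (3.69 × 10^-10 m × 4.37 × 10^5 m/s)
m = 4.11 × 10^-30 kg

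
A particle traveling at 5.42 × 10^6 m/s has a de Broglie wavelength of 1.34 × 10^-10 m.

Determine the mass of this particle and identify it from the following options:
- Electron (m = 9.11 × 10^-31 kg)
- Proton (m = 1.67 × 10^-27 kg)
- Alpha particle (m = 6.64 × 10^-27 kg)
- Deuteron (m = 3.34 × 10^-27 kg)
The particle is an electron.

From λ = h/(mv), solve for mass:

m = h/(λv)
m = (6.626 × 10^-34 J·s) / (1.34 × 10^-10 m × 5.42 × 10^6 m/s)
m = 9.12 × 10^-31 kg

Comparing with the listed masses, this is closest to an electron.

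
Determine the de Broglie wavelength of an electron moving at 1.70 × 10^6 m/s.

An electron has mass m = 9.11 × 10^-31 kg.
4.28 × 10^-10 m

Using the de Broglie relation λ = h/(mv):

λ = h/(mv)
λ = (6.626 × 10^-34 J·s) / (9.11 × 10^-31 kg × 1.70 × 10^6 m/s)
λ = 4.28 × 10^-10 m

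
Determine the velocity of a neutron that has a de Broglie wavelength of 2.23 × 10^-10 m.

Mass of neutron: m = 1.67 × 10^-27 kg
1.78 × 10^3 m/s

From the de Broglie relation λ = h/(mv), we solve for v:

v = h/(mλ)
v = (6.626 × 10^-34 J·s) / (1.67 × 10^-27 kg × 2.23 × 10^-10 m)
v = 1.78 × 10^3 m/s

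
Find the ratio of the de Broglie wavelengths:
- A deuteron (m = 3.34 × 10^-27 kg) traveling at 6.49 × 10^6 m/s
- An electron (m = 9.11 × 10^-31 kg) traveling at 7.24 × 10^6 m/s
λ₁/λ₂ = 3.04 × 10^-4

Using λ = h/(mv):

λ₁ = h/(m₁v₁) = 3.06 × 10^-14 m
λ₂ = h/(m₂v₂) = 1.00 × 10^-10 m

Ratio λ₁/λ₂ = (m₂v₂)/(m₁v₁)
         = (9.11 × 10^-31 kg × 7.24 × 10^6 m/s) / (3.34 × 10^-27 kg × 6.49 × 10^6 m/s)
         = 3.04 × 10^-4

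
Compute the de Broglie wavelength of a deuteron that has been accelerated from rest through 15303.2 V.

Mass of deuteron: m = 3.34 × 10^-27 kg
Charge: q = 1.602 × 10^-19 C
1.64 × 10^-13 m

When a particle is accelerated through voltage V, it gains kinetic energy KE = qV.

The de Broglie wavelength is then λ = h/√(2mqV):

λ = h/√(2mqV)
λ = (6.626 × 10^-34 J·s) / √(2 × 3.34 × 10^-27 kg × 1.602 × 10^-19 C × 15303.2 V)
λ = 1.64 × 10^-13 m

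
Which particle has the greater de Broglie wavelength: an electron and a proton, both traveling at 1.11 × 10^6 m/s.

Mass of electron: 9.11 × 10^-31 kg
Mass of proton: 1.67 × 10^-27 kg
The electron has the longer wavelength.

Using λ = h/(mv), since both particles have the same velocity, the wavelength depends only on mass.

For electron: λ₁ = h/(m₁v) = 6.55 × 10^-10 m
For proton: λ₂ = h/(m₂v) = 3.57 × 10^-13 m

Since λ ∝ 1/m at constant velocity, the lighter particle has the longer wavelength.

The electron has the longer de Broglie wavelength.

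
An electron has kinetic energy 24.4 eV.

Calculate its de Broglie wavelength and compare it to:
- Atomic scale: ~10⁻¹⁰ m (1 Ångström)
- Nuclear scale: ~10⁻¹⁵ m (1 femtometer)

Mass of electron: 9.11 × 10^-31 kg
λ = 2.48 × 10^-10 m, which is larger than typical atomic dimensions (~1 Å).

Using λ = h/√(2mKE):

KE = 24.4 eV = 3.909 × 10^-18 J

λ = h/√(2mKE)
λ = (6.626 × 10^-34 J·s) / √(2 × 9.11 × 10^-31 kg × 3.909 × 10^-18 J)
λ = 2.48 × 10^-10 m

Comparison:
- Atomic scale (10⁻¹⁰ m): λ is 2.5× this size
- Nuclear scale (10⁻¹⁵ m): λ is 2.5e+05× this size

The wavelength is larger than typical atomic dimensions (~1 Å).

This wavelength is significant for atomic-scale phenomena like electron diffraction from crystal lattices.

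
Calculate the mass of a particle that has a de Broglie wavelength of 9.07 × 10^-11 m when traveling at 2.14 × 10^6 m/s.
3.41 × 10^-30 kg

From the de Broglie relation λ = h/(mv), we solve for m:

m = h/(λv)
m = (6.626 × 10^-34 J·s) / (9.07 × 10^-11 m × 2.14 × 10^6 m/s)
m = 3.41 × 10^-30 kg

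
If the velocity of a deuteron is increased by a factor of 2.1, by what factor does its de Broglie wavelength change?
The wavelength decreases by a factor of 2.1.

From λ = h/(mv), the wavelength is inversely proportional to velocity:

λ ∝ 1/v

If v → 2.1v, then λ → λ/2.1

When velocity is increased by a factor of 2.1, the wavelength decreases by a factor of 2.1.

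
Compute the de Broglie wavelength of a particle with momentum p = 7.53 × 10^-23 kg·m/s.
8.80 × 10^-12 m

Using the de Broglie relation λ = h/p:

λ = h/p
λ = (6.626 × 10^-34 J·s) / (7.53 × 10^-23 kg·m/s)
λ = 8.80 × 10^-12 m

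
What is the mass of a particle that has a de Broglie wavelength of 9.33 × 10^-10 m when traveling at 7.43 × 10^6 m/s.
9.56 × 10^-32 kg

From the de Broglie relation λ = h/(mv), we solve for m:

m = h/(λv)
m = (6.626 × 10^-34 J·s) / (9.33 × 10^-10 m × 7.43 × 10^6 m/s)
m = 9.56 × 10^-32 kg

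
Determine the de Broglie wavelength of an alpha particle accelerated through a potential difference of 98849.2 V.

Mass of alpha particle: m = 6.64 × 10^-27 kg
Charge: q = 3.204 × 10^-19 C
3.23 × 10^-14 m

When a particle is accelerated through voltage V, it gains kinetic energy KE = qV.

The de Broglie wavelength is then λ = h/√(2mqV):

λ = h/√(2mqV)
λ = (6.626 × 10^-34 J·s) / √(2 × 6.64 × 10^-27 kg × 3.204 × 10^-19 C × 98849.2 V)
λ = 3.23 × 10^-14 m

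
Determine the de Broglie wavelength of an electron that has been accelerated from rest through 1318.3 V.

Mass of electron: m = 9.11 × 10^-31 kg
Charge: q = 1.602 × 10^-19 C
3.38 × 10^-11 m

When a particle is accelerated through voltage V, it gains kinetic energy KE = qV.

The de Broglie wavelength is then λ = h/√(2mqV):

λ = h/√(2mqV)
λ = (6.626 × 10^-34 J·s) / √(2 × 9.11 × 10^-31 kg × 1.602 × 10^-19 C × 1318.3 V)
λ = 3.38 × 10^-11 m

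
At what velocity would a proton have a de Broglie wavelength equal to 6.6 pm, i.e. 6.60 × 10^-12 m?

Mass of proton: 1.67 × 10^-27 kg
6.01 × 10^4 m/s

From λ = h/(mv), solve for v:

v = h/(mλ)
v = (6.626 × 10^-34 J·s) / (1.67 × 10^-27 kg × 6.60 × 10^-12 m)
v = 6.01 × 10^4 m/s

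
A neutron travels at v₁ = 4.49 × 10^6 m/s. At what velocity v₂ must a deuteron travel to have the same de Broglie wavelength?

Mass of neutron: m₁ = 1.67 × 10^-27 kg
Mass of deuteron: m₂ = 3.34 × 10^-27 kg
v₂ = 2.24 × 10^6 m/s

For equal de Broglie wavelengths: λ₁ = λ₂

h/(m₁v₁) = h/(m₂v₂)
m₁v₁ = m₂v₂
v₂ = v₁ · (m₁/m₂)

v₂ = 4.49 × 10^6 m/s × (1.67 × 10^-27 kg / 3.34 × 10^-27 kg)
v₂ = 2.24 × 10^6 m/s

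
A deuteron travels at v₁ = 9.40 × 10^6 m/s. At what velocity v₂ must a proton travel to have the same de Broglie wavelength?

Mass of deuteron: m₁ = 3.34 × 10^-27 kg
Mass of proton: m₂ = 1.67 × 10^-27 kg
v₂ = 1.88 × 10^7 m/s

For equal de Broglie wavelengths: λ₁ = λ₂

h/(m₁v₁) = h/(m₂v₂)
m₁v₁ = m₂v₂
v₂ = v₁ · (m₁/m₂)

v₂ = 9.40 × 10^6 m/s × (3.34 × 10^-27 kg / 1.67 × 10^-27 kg)
v₂ = 1.88 × 10^7 m/s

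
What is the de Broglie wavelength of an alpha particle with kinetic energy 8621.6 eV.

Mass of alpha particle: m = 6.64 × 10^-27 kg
1.55 × 10^-13 m

Using λ = h/√(2mKE):

First convert KE to Joules: KE = 8621.6 eV = 1.381 × 10^-15 J

λ = h/√(2mKE)
λ = (6.626 × 10^-34 J·s) / √(2 × 6.64 × 10^-27 kg × 1.381 × 10^-15 J)
λ = 1.55 × 10^-13 m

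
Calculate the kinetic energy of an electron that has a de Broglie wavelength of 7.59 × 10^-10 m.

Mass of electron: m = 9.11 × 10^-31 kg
4.18 × 10^-19 J (or 2.61 eV)

From λ = h/√(2mKE), we solve for KE:

λ² = h²/(2mKE)
KE = h²/(2mλ²)
KE = (6.626 × 10^-34 J·s)² / (2 × 9.11 × 10^-31 kg × (7.59 × 10^-10 m)²)
KE = 4.18 × 10^-19 J
KE = 2.61 eV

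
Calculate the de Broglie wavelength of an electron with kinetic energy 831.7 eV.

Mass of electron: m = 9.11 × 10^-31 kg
4.25 × 10^-11 m

Using λ = h/√(2mKE):

First convert KE to Joules: KE = 831.7 eV = 1.333 × 10^-16 J

λ = h/√(2mKE)
λ = (6.626 × 10^-34 J·s) / √(2 × 9.11 × 10^-31 kg × 1.333 × 10^-16 J)
λ = 4.25 × 10^-11 m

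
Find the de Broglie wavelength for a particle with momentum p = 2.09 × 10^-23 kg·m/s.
3.17 × 10^-11 m

Using the de Broglie relation λ = h/p:

λ = h/p
λ = (6.626 × 10^-34 J·s) / (2.09 × 10^-23 kg·m/s)
λ = 3.17 × 10^-11 m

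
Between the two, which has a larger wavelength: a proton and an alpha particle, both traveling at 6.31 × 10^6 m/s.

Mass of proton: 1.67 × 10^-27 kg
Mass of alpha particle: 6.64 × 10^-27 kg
The proton has the longer wavelength.

Using λ = h/(mv), since both particles have the same velocity, the wavelength depends only on mass.

For proton: λ₁ = h/(m₁v) = 6.29 × 10^-14 m
For alpha particle: λ₂ = h/(m₂v) = 1.58 × 10^-14 m

Since λ ∝ 1/m at constant velocity, the lighter particle has the longer wavelength.

The proton has the longer de Broglie wavelength.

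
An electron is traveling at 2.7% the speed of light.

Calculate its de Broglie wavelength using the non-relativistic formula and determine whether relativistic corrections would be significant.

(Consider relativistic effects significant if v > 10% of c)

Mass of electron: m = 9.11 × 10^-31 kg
No, relativistic corrections are not needed.

Using the non-relativistic de Broglie formula λ = h/(mv):

v = 2.7% × c = 8.094 × 10^6 m/s

λ = h/(mv)
λ = (6.626 × 10^-34 J·s) / (9.11 × 10^-31 kg × 8.094 × 10^6 m/s)
λ = 8.99 × 10^-11 m

Since v = 2.7% of c < 10% of c, relativistic corrections are NOT significant and this non-relativistic result is a good approximation.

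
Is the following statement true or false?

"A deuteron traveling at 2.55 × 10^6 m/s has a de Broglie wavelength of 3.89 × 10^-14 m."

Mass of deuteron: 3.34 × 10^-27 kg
False

The claim is incorrect.

Using λ = h/(mv):
λ = (6.626 × 10^-34 J·s) / (3.34 × 10^-27 kg × 2.55 × 10^6 m/s)
λ = 7.78 × 10^-14 m

The actual wavelength differs from the claimed 3.89 × 10^-14 m.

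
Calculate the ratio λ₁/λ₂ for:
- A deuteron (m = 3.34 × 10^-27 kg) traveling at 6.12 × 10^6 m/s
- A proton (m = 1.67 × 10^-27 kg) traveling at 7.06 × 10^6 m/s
λ₁/λ₂ = 0.577

Using λ = h/(mv):

λ₁ = h/(m₁v₁) = 3.24 × 10^-14 m
λ₂ = h/(m₂v₂) = 5.62 × 10^-14 m

Ratio λ₁/λ₂ = (m₂v₂)/(m₁v₁)
         = (1.67 × 10^-27 kg × 7.06 × 10^6 m/s) / (3.34 × 10^-27 kg × 6.12 × 10^6 m/s)
         = 0.577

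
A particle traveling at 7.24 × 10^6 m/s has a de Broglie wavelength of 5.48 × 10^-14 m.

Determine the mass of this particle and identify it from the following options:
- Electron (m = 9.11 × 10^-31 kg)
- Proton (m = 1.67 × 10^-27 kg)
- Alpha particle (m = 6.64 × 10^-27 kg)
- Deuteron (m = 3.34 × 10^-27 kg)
The particle is a proton.

From λ = h/(mv), solve for mass:

m = h/(λv)
m = (6.626 × 10^-34 J·s) / (5.48 × 10^-14 m × 7.24 × 10^6 m/s)
m = 1.67 × 10^-27 kg

Comparing with the listed masses, this is closest to a proton.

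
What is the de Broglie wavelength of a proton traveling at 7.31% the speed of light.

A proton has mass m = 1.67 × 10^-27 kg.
1.81 × 10^-14 m

Using the de Broglie relation λ = h/(mv):

v = 7.31% × c = 2.191 × 10^7 m/s

λ = h/(mv)
λ = (6.626 × 10^-34 J·s) / (1.67 × 10^-27 kg × 2.191 × 10^7 m/s)
λ = 1.81 × 10^-14 m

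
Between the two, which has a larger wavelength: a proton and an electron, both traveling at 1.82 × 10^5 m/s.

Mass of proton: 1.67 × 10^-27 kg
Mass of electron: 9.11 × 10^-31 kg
The electron has the longer wavelength.

Using λ = h/(mv), since both particles have the same velocity, the wavelength depends only on mass.

For proton: λ₁ = h/(m₁v) = 2.18 × 10^-12 m
For electron: λ₂ = h/(m₂v) = 4.00 × 10^-9 m

Since λ ∝ 1/m at constant velocity, the lighter particle has the longer wavelength.

The electron has the longer de Broglie wavelength.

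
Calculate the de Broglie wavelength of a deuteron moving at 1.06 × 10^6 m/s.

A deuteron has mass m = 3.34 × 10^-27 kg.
1.87 × 10^-13 m

Using the de Broglie relation λ = h/(mv):

λ = h/(mv)
λ = (6.626 × 10^-34 J·s) / (3.34 × 10^-27 kg × 1.06 × 10^6 m/s)
λ = 1.87 × 10^-13 m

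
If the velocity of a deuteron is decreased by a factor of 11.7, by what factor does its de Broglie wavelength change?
The wavelength increases by a factor of 11.7.

From λ = h/(mv), the wavelength is inversely proportional to velocity:

λ ∝ 1/v

If v → v/11.7, then λ → 11.7λ

When velocity is decreased by a factor of 11.7, the wavelength increases by a factor of 11.7.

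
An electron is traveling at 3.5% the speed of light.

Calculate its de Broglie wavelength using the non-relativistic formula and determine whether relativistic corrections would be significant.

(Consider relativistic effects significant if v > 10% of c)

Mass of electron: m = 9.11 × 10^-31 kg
No, relativistic corrections are not needed.

Using the non-relativistic de Broglie formula λ = h/(mv):

v = 3.5% × c = 1.049 × 10^7 m/s

λ = h/(mv)
λ = (6.626 × 10^-34 J·s) / (9.11 × 10^-31 kg × 1.049 × 10^7 m/s)
λ = 6.93 × 10^-11 m

Since v = 3.5% of c < 10% of c, relativistic corrections are NOT significant and this non-relativistic result is a good approximation.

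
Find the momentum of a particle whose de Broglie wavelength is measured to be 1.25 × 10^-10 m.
5.30 × 10^-24 kg·m/s

From the de Broglie relation λ = h/p, we solve for p:

p = h/λ
p = (6.626 × 10^-34 J·s) / (1.25 × 10^-10 m)
p = 5.30 × 10^-24 kg·m/s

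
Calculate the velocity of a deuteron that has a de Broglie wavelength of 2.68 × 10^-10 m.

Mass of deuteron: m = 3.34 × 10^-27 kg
7.40 × 10^2 m/s

From the de Broglie relation λ = h/(mv), we solve for v:

v = h/(mλ)
v = (6.626 × 10^-34 J·s) / (3.34 × 10^-27 kg × 2.68 × 10^-10 m)
v = 7.40 × 10^2 m/s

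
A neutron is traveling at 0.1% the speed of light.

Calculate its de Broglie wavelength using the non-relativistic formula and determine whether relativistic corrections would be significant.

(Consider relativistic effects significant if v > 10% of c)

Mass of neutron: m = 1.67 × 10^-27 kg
No, relativistic corrections are not needed.

Using the non-relativistic de Broglie formula λ = h/(mv):

v = 0.1% × c = 2.998 × 10^5 m/s

λ = h/(mv)
λ = (6.626 × 10^-34 J·s) / (1.67 × 10^-27 kg × 2.998 × 10^5 m/s)
λ = 1.32 × 10^-12 m

Since v = 0.1% of c < 10% of c, relativistic corrections are NOT significant and this non-relativistic result is a good approximation.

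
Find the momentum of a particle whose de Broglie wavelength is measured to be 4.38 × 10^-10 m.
1.51 × 10^-24 kg·m/s

From the de Broglie relation λ = h/p, we solve for p:

p = h/λ
p = (6.626 × 10^-34 J·s) / (4.38 × 10^-10 m)
p = 1.51 × 10^-24 kg·m/s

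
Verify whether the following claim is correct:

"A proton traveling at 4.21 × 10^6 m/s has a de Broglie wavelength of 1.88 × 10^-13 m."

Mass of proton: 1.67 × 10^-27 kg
False

The claim is incorrect.

Using λ = h/(mv):
λ = (6.626 × 10^-34 J·s) / (1.67 × 10^-27 kg × 4.21 × 10^6 m/s)
λ = 9.42 × 10^-14 m

The actual wavelength differs from the claimed 1.88 × 10^-13 m.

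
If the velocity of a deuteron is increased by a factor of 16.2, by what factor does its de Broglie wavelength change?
The wavelength decreases by a factor of 16.2.

From λ = h/(mv), the wavelength is inversely proportional to velocity:

λ ∝ 1/v

If v → 16.2v, then λ → λ/16.2

When velocity is increased by a factor of 16.2, the wavelength decreases by a factor of 16.2.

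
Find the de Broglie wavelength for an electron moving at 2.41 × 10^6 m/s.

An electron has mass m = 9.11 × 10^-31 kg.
3.02 × 10^-10 m

Using the de Broglie relation λ = h/(mv):

λ = h/(mv)
λ = (6.626 × 10^-34 J·s) / (9.11 × 10^-31 kg × 2.41 × 10^6 m/s)
λ = 3.02 × 10^-10 m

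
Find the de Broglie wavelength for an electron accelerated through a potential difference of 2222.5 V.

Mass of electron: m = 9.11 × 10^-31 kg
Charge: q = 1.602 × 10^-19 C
2.60 × 10^-11 m

When a particle is accelerated through voltage V, it gains kinetic energy KE = qV.

The de Broglie wavelength is then λ = h/√(2mqV):

λ = h/√(2mqV)
λ = (6.626 × 10^-34 J·s) / √(2 × 9.11 × 10^-31 kg × 1.602 × 10^-19 C × 2222.5 V)
λ = 2.60 × 10^-11 m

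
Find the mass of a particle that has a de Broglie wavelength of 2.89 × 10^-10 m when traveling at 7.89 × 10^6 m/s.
2.91 × 10^-31 kg

From the de Broglie relation λ = h/(mv), we solve for m:

m = h/(λv)
m = (6.626 × 10^-34 J·s) / (2.89 × 10^-10 m × 7.89 × 10^6 m/s)
m = 2.91 × 10^-31 kg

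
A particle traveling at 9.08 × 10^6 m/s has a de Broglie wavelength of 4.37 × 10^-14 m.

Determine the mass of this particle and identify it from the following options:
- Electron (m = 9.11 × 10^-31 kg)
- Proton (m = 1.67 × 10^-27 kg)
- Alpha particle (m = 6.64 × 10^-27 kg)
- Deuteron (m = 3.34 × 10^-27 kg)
The particle is a proton.

From λ = h/(mv), solve for mass:

m = h/(λv)
m = (6.626 × 10^-34 J·s) / (4.37 × 10^-14 m × 9.08 × 10^6 m/s)
m = 1.67 × 10^-27 kg

Comparing with the listed masses, this is closest to a proton.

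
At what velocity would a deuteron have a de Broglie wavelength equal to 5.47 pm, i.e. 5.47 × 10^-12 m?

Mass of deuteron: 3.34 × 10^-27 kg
3.63 × 10^4 m/s

From λ = h/(mv), solve for v:

v = h/(mλ)
v = (6.626 × 10^-34 J·s) / (3.34 × 10^-27 kg × 5.47 × 10^-12 m)
v = 3.63 × 10^4 m/s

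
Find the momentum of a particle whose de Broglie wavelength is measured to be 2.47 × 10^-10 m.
2.68 × 10^-24 kg·m/s

From the de Broglie relation λ = h/p, we solve for p:

p = h/λ
p = (6.626 × 10^-34 J·s) / (2.47 × 10^-10 m)
p = 2.68 × 10^-24 kg·m/s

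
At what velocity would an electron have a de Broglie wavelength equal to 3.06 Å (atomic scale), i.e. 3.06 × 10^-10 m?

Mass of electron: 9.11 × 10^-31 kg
2.38 × 10^6 m/s

From λ = h/(mv), solve for v:

v = h/(mλ)
v = (6.626 × 10^-34 J·s) / (9.11 × 10^-31 kg × 3.06 × 10^-10 m)
v = 2.38 × 10^6 m/s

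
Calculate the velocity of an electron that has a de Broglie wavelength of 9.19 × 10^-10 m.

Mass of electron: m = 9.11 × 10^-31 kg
7.91 × 10^5 m/s

From the de Broglie relation λ = h/(mv), we solve for v:

v = h/(mλ)
v = (6.626 × 10^-34 J·s) / (9.11 × 10^-31 kg × 9.19 × 10^-10 m)
v = 7.91 × 10^5 m/s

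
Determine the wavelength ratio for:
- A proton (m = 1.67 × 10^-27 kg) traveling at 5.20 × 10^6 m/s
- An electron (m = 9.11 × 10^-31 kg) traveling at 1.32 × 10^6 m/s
λ₁/λ₂ = 1.38 × 10^-4

Using λ = h/(mv):

λ₁ = h/(m₁v₁) = 7.63 × 10^-14 m
λ₂ = h/(m₂v₂) = 5.51 × 10^-10 m

Ratio λ₁/λ₂ = (m₂v₂)/(m₁v₁)
         = (9.11 × 10^-31 kg × 1.32 × 10^6 m/s) / (1.67 × 10^-27 kg × 5.20 × 10^6 m/s)
         = 1.38 × 10^-4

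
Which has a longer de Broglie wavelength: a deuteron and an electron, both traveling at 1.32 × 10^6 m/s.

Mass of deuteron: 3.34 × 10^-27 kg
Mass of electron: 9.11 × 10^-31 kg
The electron has the longer wavelength.

Using λ = h/(mv), since both particles have the same velocity, the wavelength depends only on mass.

For deuteron: λ₁ = h/(m₁v) = 1.50 × 10^-13 m
For electron: λ₂ = h/(m₂v) = 5.51 × 10^-10 m

Since λ ∝ 1/m at constant velocity, the lighter particle has the longer wavelength.

The electron has the longer de Broglie wavelength.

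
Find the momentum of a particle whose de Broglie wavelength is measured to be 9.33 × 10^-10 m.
7.10 × 10^-25 kg·m/s

From the de Broglie relation λ = h/p, we solve for p:

p = h/λ
p = (6.626 × 10^-34 J·s) / (9.33 × 10^-10 m)
p = 7.10 × 10^-25 kg·m/s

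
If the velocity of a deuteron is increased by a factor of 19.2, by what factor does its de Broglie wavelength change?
The wavelength decreases by a factor of 19.2.

From λ = h/(mv), the wavelength is inversely proportional to velocity:

λ ∝ 1/v

If v → 19.2v, then λ → λ/19.2

When velocity is increased by a factor of 19.2, the wavelength decreases by a factor of 19.2.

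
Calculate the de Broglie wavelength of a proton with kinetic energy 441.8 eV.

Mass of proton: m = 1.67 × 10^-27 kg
1.36 × 10^-12 m

Using λ = h/√(2mKE):

First convert KE to Joules: KE = 441.8 eV = 7.078 × 10^-17 J

λ = h/√(2mKE)
λ = (6.626 × 10^-34 J·s) / √(2 × 1.67 × 10^-27 kg × 7.078 × 10^-17 J)
λ = 1.36 × 10^-12 m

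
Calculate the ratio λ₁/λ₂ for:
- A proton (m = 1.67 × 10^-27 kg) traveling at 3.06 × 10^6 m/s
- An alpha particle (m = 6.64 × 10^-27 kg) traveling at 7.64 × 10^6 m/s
λ₁/λ₂ = 9.93

Using λ = h/(mv):

λ₁ = h/(m₁v₁) = 1.30 × 10^-13 m
λ₂ = h/(m₂v₂) = 1.31 × 10^-14 m

Ratio λ₁/λ₂ = (m₂v₂)/(m₁v₁)
         = (6.64 × 10^-27 kg × 7.64 × 10^6 m/s) / (1.67 × 10^-27 kg × 3.06 × 10^6 m/s)
         = 9.93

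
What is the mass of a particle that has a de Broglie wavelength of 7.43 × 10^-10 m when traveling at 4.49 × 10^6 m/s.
1.99 × 10^-31 kg

From the de Broglie relation λ = h/(mv), we solve for m:

m = h/(λv)
m = (6.626 × 10^-34 J·s) / (7.43 × 10^-10 m × 4.49 × 10^6 m/s)
m = 1.99 × 10^-31 kg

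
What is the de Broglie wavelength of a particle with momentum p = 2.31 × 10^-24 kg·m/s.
2.87 × 10^-10 m

Using the de Broglie relation λ = h/p:

λ = h/p
λ = (6.626 × 10^-34 J·s) / (2.31 × 10^-24 kg·m/s)
λ = 2.87 × 10^-10 m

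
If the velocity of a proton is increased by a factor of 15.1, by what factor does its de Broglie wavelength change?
The wavelength decreases by a factor of 15.1.

From λ = h/(mv), the wavelength is inversely proportional to velocity:

λ ∝ 1/v

If v → 15.1v, then λ → λ/15.1

When velocity is increased by a factor of 15.1, the wavelength decreases by a factor of 15.1.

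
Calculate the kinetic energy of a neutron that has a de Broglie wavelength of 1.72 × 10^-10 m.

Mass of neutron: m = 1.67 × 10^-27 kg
4.44 × 10^-21 J (or 0.0277 eV)

From λ = h/√(2mKE), we solve for KE:

λ² = h²/(2mKE)
KE = h²/(2mλ²)
KE = (6.626 × 10^-34 J·s)² / (2 × 1.67 × 10^-27 kg × (1.72 × 10^-10 m)²)
KE = 4.44 × 10^-21 J
KE = 0.0277 eV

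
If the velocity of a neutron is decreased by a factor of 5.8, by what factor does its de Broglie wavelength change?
The wavelength increases by a factor of 5.8.

From λ = h/(mv), the wavelength is inversely proportional to velocity:

λ ∝ 1/v

If v → v/5.8, then λ → 5.8λ

When velocity is decreased by a factor of 5.8, the wavelength increases by a factor of 5.8.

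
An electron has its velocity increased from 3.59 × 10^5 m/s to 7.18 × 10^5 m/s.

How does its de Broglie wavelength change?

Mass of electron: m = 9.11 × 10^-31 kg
The wavelength decreases by a factor of 2.

Using λ = h/(mv):

Initial wavelength: λ₁ = h/(mv₁) = 2.03 × 10^-9 m
Final wavelength: λ₂ = h/(mv₂) = 1.01 × 10^-9 m

Since λ ∝ 1/v, when velocity increases by a factor of 2, the wavelength decreases by a factor of 2.

λ₂/λ₁ = v₁/v₂ = 1/2

The wavelength decreases by a factor of 2.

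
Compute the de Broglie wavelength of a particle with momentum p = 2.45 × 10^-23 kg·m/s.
2.70 × 10^-11 m

Using the de Broglie relation λ = h/p:

λ = h/p
λ = (6.626 × 10^-34 J·s) / (2.45 × 10^-23 kg·m/s)
λ = 2.70 × 10^-11 m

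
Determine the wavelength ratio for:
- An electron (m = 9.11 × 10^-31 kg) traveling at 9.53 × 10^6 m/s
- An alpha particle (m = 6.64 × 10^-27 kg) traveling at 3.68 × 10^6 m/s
λ₁/λ₂ = 2.81 × 10^3

Using λ = h/(mv):

λ₁ = h/(m₁v₁) = 7.63 × 10^-11 m
λ₂ = h/(m₂v₂) = 2.71 × 10^-14 m

Ratio λ₁/λ₂ = (m₂v₂)/(m₁v₁)
         = (6.64 × 10^-27 kg × 3.68 × 10^6 m/s) / (9.11 × 10^-31 kg × 9.53 × 10^6 m/s)
         = 2.81 × 10^3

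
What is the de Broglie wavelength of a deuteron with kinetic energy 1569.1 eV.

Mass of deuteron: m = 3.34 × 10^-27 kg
5.11 × 10^-13 m

Using λ = h/√(2mKE):

First convert KE to Joules: KE = 1569.1 eV = 2.514 × 10^-16 J

λ = h/√(2mKE)
λ = (6.626 × 10^-34 J·s) / √(2 × 3.34 × 10^-27 kg × 2.514 × 10^-16 J)
λ = 5.11 × 10^-13 m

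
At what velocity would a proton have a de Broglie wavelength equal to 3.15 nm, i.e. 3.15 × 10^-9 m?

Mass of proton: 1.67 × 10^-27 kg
1.26 × 10^2 m/s

From λ = h/(mv), solve for v:

v = h/(mλ)
v = (6.626 × 10^-34 J·s) / (1.67 × 10^-27 kg × 3.15 × 10^-9 m)
v = 1.26 × 10^2 m/s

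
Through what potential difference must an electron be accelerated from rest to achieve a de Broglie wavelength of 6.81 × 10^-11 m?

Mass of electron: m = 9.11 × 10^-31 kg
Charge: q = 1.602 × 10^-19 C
324 V

From λ = h/√(2mqV), we solve for V:

λ² = h²/(2mqV)
V = h²/(2mqλ²)
V = (6.626 × 10^-34 J·s)² / (2 × 9.11 × 10^-31 kg × 1.602 × 10^-19 C × (6.81 × 10^-11 m)²)
V = 324 V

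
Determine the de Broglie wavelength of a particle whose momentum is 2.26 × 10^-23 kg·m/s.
2.93 × 10^-11 m

Using the de Broglie relation λ = h/p:

λ = h/p
λ = (6.626 × 10^-34 J·s) / (2.26 × 10^-23 kg·m/s)
λ = 2.93 × 10^-11 m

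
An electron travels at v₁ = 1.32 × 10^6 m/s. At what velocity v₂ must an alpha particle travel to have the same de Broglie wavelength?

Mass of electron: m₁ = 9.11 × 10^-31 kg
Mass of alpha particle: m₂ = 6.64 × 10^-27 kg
v₂ = 1.81 × 10^2 m/s

For equal de Broglie wavelengths: λ₁ = λ₂

h/(m₁v₁) = h/(m₂v₂)
m₁v₁ = m₂v₂
v₂ = v₁ · (m₁/m₂)

v₂ = 1.32 × 10^6 m/s × (9.11 × 10^-31 kg / 6.64 × 10^-27 kg)
v₂ = 1.81 × 10^2 m/s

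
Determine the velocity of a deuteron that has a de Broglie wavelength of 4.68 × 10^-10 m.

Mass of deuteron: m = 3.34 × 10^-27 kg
4.24 × 10^2 m/s

From the de Broglie relation λ = h/(mv), we solve for v:

v = h/(mλ)
v = (6.626 × 10^-34 J·s) / (3.34 × 10^-27 kg × 4.68 × 10^-10 m)
v = 4.24 × 10^2 m/s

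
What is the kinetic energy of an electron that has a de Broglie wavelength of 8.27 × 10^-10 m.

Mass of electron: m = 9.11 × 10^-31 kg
3.52 × 10^-19 J (or 2.20 eV)

From λ = h/√(2mKE), we solve for KE:

λ² = h²/(2mKE)
KE = h²/(2mλ²)
KE = (6.626 × 10^-34 J·s)² / (2 × 9.11 × 10^-31 kg × (8.27 × 10^-10 m)²)
KE = 3.52 × 10^-19 J
KE = 2.20 eV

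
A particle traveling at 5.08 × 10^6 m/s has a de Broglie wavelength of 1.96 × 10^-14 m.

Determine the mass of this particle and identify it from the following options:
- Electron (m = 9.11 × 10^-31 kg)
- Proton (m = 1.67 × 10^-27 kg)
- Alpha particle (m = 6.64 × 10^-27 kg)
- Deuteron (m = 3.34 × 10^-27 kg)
The particle is an alpha particle.

From λ = h/(mv), solve for mass:

m = h/(λv)
m = (6.626 × 10^-34 J·s) / (1.96 × 10^-14 m × 5.08 × 10^6 m/s)
m = 6.65 × 10^-27 kg

Comparing with the listed masses, this is closest to an alpha particle.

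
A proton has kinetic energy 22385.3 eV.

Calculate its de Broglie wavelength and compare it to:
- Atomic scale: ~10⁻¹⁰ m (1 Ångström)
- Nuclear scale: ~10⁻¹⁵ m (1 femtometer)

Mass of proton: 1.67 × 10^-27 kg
λ = 1.91 × 10^-13 m, which is between nuclear and atomic scales.

Using λ = h/√(2mKE):

KE = 22385.3 eV = 3.587 × 10^-15 J

λ = h/√(2mKE)
λ = (6.626 × 10^-34 J·s) / √(2 × 1.67 × 10^-27 kg × 3.587 × 10^-15 J)
λ = 1.91 × 10^-13 m

Comparison:
- Atomic scale (10⁻¹⁰ m): λ is 0.0019× this size
- Nuclear scale (10⁻¹⁵ m): λ is 1.9e+02× this size

The wavelength is between nuclear and atomic scales.

This wavelength is appropriate for probing atomic structure but too large for nuclear physics experiments.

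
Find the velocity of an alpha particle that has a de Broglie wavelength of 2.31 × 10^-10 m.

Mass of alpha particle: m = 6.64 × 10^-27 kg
4.32 × 10^2 m/s

From the de Broglie relation λ = h/(mv), we solve for v:

v = h/(mλ)
v = (6.626 × 10^-34 J·s) / (6.64 × 10^-27 kg × 2.31 × 10^-10 m)
v = 4.32 × 10^2 m/s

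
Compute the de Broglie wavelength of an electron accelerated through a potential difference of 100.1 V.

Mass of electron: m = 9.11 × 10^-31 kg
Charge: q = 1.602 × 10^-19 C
1.23 × 10^-10 m

When a particle is accelerated through voltage V, it gains kinetic energy KE = qV.

The de Broglie wavelength is then λ = h/√(2mqV):

λ = h/√(2mqV)
λ = (6.626 × 10^-34 J·s) / √(2 × 9.11 × 10^-31 kg × 1.602 × 10^-19 C × 100.1 V)
λ = 1.23 × 10^-10 m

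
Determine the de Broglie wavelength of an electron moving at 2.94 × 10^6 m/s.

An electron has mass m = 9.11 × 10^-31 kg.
2.47 × 10^-10 m

Using the de Broglie relation λ = h/(mv):

λ = h/(mv)
λ = (6.626 × 10^-34 J·s) / (9.11 × 10^-31 kg × 2.94 × 10^6 m/s)
λ = 2.47 × 10^-10 m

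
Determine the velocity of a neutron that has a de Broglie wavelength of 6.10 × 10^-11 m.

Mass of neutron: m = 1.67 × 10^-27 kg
6.50 × 10^3 m/s

From the de Broglie relation λ = h/(mv), we solve for v:

v = h/(mλ)
v = (6.626 × 10^-34 J·s) / (1.67 × 10^-27 kg × 6.10 × 10^-11 m)
v = 6.50 × 10^3 m/s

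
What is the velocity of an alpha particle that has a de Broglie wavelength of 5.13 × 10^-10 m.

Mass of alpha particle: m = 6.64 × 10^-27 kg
1.95 × 10^2 m/s

From the de Broglie relation λ = h/(mv), we solve for v:

v = h/(mλ)
v = (6.626 × 10^-34 J·s) / (6.64 × 10^-27 kg × 5.13 × 10^-10 m)
v = 1.95 × 10^2 m/s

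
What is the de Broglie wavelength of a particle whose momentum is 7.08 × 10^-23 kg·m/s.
9.36 × 10^-12 m

Using the de Broglie relation λ = h/p:

λ = h/p
λ = (6.626 × 10^-34 J·s) / (7.08 × 10^-23 kg·m/s)
λ = 9.36 × 10^-12 m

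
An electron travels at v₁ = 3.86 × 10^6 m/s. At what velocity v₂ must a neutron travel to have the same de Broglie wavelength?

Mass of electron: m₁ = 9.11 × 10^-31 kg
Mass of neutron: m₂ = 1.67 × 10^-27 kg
v₂ = 2.11 × 10^3 m/s

For equal de Broglie wavelengths: λ₁ = λ₂

h/(m₁v₁) = h/(m₂v₂)
m₁v₁ = m₂v₂
v₂ = v₁ · (m₁/m₂)

v₂ = 3.86 × 10^6 m/s × (9.11 × 10^-31 kg / 1.67 × 10^-27 kg)
v₂ = 2.11 × 10^3 m/s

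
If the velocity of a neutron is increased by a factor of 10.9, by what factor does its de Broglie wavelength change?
The wavelength decreases by a factor of 10.9.

From λ = h/(mv), the wavelength is inversely proportional to velocity:

λ ∝ 1/v

If v → 10.9v, then λ → λ/10.9

When velocity is increased by a factor of 10.9, the wavelength decreases by a factor of 10.9.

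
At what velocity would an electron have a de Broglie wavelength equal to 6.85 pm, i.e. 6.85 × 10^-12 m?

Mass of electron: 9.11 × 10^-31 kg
1.06 × 10^8 m/s

From λ = h/(mv), solve for v:

v = h/(mλ)
v = (6.626 × 10^-34 J·s) / (9.11 × 10^-31 kg × 6.85 × 10^-12 m)
v = 1.06 × 10^8 m/s

Note: This velocity is 35.4% of the speed of light, so relativistic corrections would be needed for a more accurate calculation.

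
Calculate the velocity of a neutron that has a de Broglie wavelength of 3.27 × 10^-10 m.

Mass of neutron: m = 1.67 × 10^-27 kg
1.21 × 10^3 m/s

From the de Broglie relation λ = h/(mv), we solve for v:

v = h/(mλ)
v = (6.626 × 10^-34 J·s) / (1.67 × 10^-27 kg × 3.27 × 10^-10 m)
v = 1.21 × 10^3 m/s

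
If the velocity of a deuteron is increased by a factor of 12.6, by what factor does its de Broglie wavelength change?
The wavelength decreases by a factor of 12.6.

From λ = h/(mv), the wavelength is inversely proportional to velocity:

λ ∝ 1/v

If v → 12.6v, then λ → λ/12.6

When velocity is increased by a factor of 12.6, the wavelength decreases by a factor of 12.6.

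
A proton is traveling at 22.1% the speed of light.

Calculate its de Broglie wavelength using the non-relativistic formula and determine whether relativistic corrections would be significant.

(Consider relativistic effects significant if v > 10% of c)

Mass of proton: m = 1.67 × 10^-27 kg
Yes, relativistic corrections are needed.

Using the non-relativistic de Broglie formula λ = h/(mv):

v = 22.1% × c = 6.625 × 10^7 m/s

λ = h/(mv)
λ = (6.626 × 10^-34 J·s) / (1.67 × 10^-27 kg × 6.625 × 10^7 m/s)
λ = 5.99 × 10^-15 m

Since v = 22.1% of c > 10% of c, relativistic corrections ARE significant and the actual wavelength would differ from this non-relativistic estimate.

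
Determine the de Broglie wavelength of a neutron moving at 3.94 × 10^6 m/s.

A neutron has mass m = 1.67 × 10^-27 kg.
1.01 × 10^-13 m

Using the de Broglie relation λ = h/(mv):

λ = h/(mv)
λ = (6.626 × 10^-34 J·s) / (1.67 × 10^-27 kg × 3.94 × 10^6 m/s)
λ = 1.01 × 10^-13 m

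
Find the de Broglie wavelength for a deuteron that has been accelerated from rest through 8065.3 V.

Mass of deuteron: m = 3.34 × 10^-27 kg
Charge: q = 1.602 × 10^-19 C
2.26 × 10^-13 m

When a particle is accelerated through voltage V, it gains kinetic energy KE = qV.

The de Broglie wavelength is then λ = h/√(2mqV):

λ = h/√(2mqV)
λ = (6.626 × 10^-34 J·s) / √(2 × 3.34 × 10^-27 kg × 1.602 × 10^-19 C × 8065.3 V)
λ = 2.26 × 10^-13 m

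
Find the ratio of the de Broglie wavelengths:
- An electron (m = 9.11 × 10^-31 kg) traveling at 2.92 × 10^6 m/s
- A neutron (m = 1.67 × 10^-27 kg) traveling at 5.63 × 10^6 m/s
λ₁/λ₂ = 3.53 × 10^3

Using λ = h/(mv):

λ₁ = h/(m₁v₁) = 2.49 × 10^-10 m
λ₂ = h/(m₂v₂) = 7.05 × 10^-14 m

Ratio λ₁/λ₂ = (m₂v₂)/(m₁v₁)
         = (1.67 × 10^-27 kg × 5.63 × 10^6 m/s) / (9.11 × 10^-31 kg × 2.92 × 10^6 m/s)
         = 3.53 × 10^3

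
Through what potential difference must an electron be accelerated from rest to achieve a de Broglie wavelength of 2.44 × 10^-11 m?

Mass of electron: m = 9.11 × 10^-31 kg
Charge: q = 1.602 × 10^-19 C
2.53 × 10^3 V

From λ = h/√(2mqV), we solve for V:

λ² = h²/(2mqV)
V = h²/(2mqλ²)
V = (6.626 × 10^-34 J·s)² / (2 × 9.11 × 10^-31 kg × 1.602 × 10^-19 C × (2.44 × 10^-11 m)²)
V = 2.53 × 10^3 V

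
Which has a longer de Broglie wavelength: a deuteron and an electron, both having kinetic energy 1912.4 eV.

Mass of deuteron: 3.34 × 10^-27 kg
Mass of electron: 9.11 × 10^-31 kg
The electron has the longer wavelength.

Using λ = h/√(2mKE):

For deuteron: λ₁ = h/√(2m₁KE) = 4.63 × 10^-13 m
For electron: λ₂ = h/√(2m₂KE) = 2.80 × 10^-11 m

Since λ ∝ 1/√m at constant kinetic energy, the lighter particle has the longer wavelength.

The electron has the longer de Broglie wavelength.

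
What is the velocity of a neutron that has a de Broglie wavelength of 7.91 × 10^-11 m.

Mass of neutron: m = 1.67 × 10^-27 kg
5.02 × 10^3 m/s

From the de Broglie relation λ = h/(mv), we solve for v:

v = h/(mλ)
v = (6.626 × 10^-34 J·s) / (1.67 × 10^-27 kg × 7.91 × 10^-11 m)
v = 5.02 × 10^3 m/s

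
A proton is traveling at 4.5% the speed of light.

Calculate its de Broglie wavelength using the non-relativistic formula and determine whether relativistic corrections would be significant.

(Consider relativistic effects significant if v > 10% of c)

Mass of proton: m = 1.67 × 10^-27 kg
No, relativistic corrections are not needed.

Using the non-relativistic de Broglie formula λ = h/(mv):

v = 4.5% × c = 1.349 × 10^7 m/s

λ = h/(mv)
λ = (6.626 × 10^-34 J·s) / (1.67 × 10^-27 kg × 1.349 × 10^7 m/s)
λ = 2.94 × 10^-14 m

Since v = 4.5% of c < 10% of c, relativistic corrections are NOT significant and this non-relativistic result is a good approximation.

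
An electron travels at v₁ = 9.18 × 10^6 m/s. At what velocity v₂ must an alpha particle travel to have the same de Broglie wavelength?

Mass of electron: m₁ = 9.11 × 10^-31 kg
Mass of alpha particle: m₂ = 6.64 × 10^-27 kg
v₂ = 1.26 × 10^3 m/s

For equal de Broglie wavelengths: λ₁ = λ₂

h/(m₁v₁) = h/(m₂v₂)
m₁v₁ = m₂v₂
v₂ = v₁ · (m₁/m₂)

v₂ = 9.18 × 10^6 m/s × (9.11 × 10^-31 kg / 6.64 × 10^-27 kg)
v₂ = 1.26 × 10^3 m/s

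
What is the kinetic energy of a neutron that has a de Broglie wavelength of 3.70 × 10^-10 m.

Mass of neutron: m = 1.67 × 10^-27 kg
9.60 × 10^-22 J (or 5.99 × 10^-3 eV)

From λ = h/√(2mKE), we solve for KE:

λ² = h²/(2mKE)
KE = h²/(2mλ²)
KE = (6.626 × 10^-34 J·s)² / (2 × 1.67 × 10^-27 kg × (3.70 × 10^-10 m)²)
KE = 9.60 × 10^-22 J
KE = 5.99 × 10^-3 eV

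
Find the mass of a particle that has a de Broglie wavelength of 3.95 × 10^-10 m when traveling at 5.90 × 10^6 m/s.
2.84 × 10^-31 kg

From the de Broglie relation λ = h/(mv), we solve for m:

m = h/(λv)
m = (6.626 × 10^-34 J·s) / (3.95 × 10^-10 m × 5.90 × 10^6 m/s)
m = 2.84 × 10^-31 kg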